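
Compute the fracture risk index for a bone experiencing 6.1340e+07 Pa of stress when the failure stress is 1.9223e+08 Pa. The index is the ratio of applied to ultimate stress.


FRI = applied / ultimate
FRI = 6.1340e+07 / 1.9223e+08
FRI = 0.3191


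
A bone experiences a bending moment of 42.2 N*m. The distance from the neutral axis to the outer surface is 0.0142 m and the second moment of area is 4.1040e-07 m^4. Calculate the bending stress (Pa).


sigma = M * c / I
sigma = 42.2 * 0.0142 / 4.1040e-07
M * c = 0.5992
sigma = 1.4601e+06


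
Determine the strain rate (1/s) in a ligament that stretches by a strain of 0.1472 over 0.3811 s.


strain_rate = delta_strain / delta_t
strain_rate = 0.1472 / 0.3811
strain_rate = 0.3863


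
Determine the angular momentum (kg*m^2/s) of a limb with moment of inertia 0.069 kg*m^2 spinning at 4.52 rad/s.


L = I * omega
L = 0.069 * 4.52
L = 0.3119


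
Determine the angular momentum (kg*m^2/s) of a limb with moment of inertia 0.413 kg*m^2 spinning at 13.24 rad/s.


L = I * omega
L = 0.413 * 13.24
L = 5.4681


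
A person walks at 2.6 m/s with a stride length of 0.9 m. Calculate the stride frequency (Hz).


f = v / stride_length
f = 2.6 / 0.9
f = 2.8889


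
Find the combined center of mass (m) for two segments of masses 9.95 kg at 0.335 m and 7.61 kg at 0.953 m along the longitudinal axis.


COM = (m1*x1 + m2*x2) / (m1 + m2)
COM = (9.95*0.335 + 7.61*0.953) / (9.95 + 7.61)
Numerator = 10.5856
Denominator = 17.5600
COM = 0.6028


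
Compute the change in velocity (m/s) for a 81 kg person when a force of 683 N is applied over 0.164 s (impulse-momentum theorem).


J = F * dt = 683 * 0.164 = 112.0120 N*s
delta_v = J / m
delta_v = 112.0120 / 81
delta_v = 1.3829


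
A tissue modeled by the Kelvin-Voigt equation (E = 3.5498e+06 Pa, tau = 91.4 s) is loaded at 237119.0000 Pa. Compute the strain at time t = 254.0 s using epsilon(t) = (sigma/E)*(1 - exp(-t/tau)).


epsilon(t) = (sigma/E) * (1 - exp(-t/tau))
sigma/E = 237119.0000 / 3.5498e+06 = 0.0668
exp(-t/tau) = exp(-254.0 / 91.4) = 0.0621
epsilon = 0.0668 * (1 - 0.0621)
epsilon = 0.0626


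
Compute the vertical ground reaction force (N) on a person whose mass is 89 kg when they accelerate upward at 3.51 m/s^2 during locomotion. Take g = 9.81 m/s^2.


GRF = m * (g + a)
GRF = 89 * (9.81 + 3.51)
GRF = 89 * 13.3200
GRF = 1185.4800


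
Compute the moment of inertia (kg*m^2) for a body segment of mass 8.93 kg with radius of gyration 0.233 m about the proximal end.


I = m * k^2
I = 8.93 * 0.233^2
k^2 = 0.0543
I = 0.4848


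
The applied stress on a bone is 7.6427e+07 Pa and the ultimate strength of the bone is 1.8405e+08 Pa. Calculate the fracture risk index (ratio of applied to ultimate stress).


FRI = applied / ultimate
FRI = 7.6427e+07 / 1.8405e+08
FRI = 0.4153


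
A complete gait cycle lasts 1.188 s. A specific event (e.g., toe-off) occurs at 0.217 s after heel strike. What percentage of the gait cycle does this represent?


pct = (event_time / cycle_time) * 100
pct = (0.217 / 1.188) * 100
ratio = 0.1827
pct = 18.2660


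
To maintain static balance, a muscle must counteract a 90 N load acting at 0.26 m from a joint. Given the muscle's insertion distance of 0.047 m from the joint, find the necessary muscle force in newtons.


F_muscle = W * d_load / d_muscle
F_muscle = 90 * 0.26 / 0.047
Numerator = 23.4000
F_muscle = 497.8723


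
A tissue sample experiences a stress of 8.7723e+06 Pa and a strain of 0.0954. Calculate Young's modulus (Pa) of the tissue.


E = stress / strain
E = 8.7723e+06 / 0.0954
E = 9.1953e+07


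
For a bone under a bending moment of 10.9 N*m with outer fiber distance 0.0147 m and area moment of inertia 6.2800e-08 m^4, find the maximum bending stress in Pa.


sigma = M * c / I
sigma = 10.9 * 0.0147 / 6.2800e-08
M * c = 0.1602
sigma = 2.5514e+06


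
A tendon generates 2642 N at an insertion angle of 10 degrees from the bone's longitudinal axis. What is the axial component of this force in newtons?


F_eff = F_tendon * cos(theta)
theta = 10 deg = 0.1745 rad
cos(theta) = 0.9848
F_eff = 2642 * 0.9848
F_eff = 2601.8621


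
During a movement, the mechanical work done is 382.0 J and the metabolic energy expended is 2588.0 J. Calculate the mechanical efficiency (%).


eta = (W_mech / E_meta) * 100
eta = (382.0 / 2588.0) * 100
ratio = 0.1476
eta = 14.7604


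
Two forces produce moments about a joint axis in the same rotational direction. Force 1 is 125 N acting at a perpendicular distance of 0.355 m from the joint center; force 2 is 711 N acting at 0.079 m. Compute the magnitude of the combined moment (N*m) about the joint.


M = F1 * d1 + F2 * d2
M = 125 * 0.355 + 711 * 0.079
M = 44.3750 + 56.1690
M = 100.5440


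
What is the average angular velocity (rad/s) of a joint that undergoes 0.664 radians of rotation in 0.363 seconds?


omega = delta_theta / delta_t
omega = 0.664 / 0.363
omega = 1.8292


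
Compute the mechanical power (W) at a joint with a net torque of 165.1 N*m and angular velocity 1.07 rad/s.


P = M * omega
P = 165.1 * 1.07
P = 176.6570


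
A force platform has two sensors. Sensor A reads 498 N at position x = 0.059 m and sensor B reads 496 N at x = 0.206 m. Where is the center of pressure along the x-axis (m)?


COP_x = (F1*x1 + F2*x2) / (F1 + F2)
COP_x = (498*0.059 + 496*0.206) / (498 + 496)
Numerator = 131.5580
Denominator = 994
COP_x = 0.1324


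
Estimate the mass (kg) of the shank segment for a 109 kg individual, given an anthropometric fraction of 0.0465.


m_segment = body_mass * fraction
m_segment = 109 * 0.0465
m_segment = 5.0685


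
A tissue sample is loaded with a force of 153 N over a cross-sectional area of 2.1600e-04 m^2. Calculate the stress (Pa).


stress = F / A
stress = 153 / 2.1600e-04
stress = 708333.3333


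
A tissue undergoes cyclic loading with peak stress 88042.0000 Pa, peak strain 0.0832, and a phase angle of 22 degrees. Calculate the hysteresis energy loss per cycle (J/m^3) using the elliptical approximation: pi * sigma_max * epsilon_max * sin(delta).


E_loss = pi * sigma_max * epsilon_max * sin(delta)
delta = 22 deg = 0.3840 rad
sin(delta) = 0.3746
E_loss = pi * 88042.0000 * 0.0832 * 0.3746
E_loss = 8620.6203


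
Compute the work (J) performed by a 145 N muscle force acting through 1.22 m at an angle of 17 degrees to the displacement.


W = F * d * cos(theta)
theta = 17 deg = 0.2967 rad
cos(theta) = 0.9563
W = 145 * 1.22 * 0.9563
W = 169.1703


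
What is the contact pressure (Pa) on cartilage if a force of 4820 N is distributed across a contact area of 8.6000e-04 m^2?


P = F / A
P = 4820 / 8.6000e-04
P = 5.6047e+06


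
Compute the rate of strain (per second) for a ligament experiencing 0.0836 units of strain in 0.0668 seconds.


strain_rate = delta_strain / delta_t
strain_rate = 0.0836 / 0.0668
strain_rate = 1.2515


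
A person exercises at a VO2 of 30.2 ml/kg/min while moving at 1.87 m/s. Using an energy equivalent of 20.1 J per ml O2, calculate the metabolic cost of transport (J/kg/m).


Power per kg = VO2 * 20.1 / 60
Power per kg = 30.2 * 20.1 / 60 = 10.1170 W/kg
Cost = power_per_kg / speed
Cost = 10.1170 / 1.87
Cost = 5.4102


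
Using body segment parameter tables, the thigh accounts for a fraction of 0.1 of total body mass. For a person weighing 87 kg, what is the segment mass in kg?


m_segment = body_mass * fraction
m_segment = 87 * 0.1
m_segment = 8.7000


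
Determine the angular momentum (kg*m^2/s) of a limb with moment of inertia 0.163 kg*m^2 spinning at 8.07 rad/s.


L = I * omega
L = 0.163 * 8.07
L = 1.3154


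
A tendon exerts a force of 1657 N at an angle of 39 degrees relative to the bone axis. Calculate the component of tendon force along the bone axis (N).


F_eff = F_tendon * cos(theta)
theta = 39 deg = 0.6807 rad
cos(theta) = 0.7771
F_eff = 1657 * 0.7771
F_eff = 1287.7309


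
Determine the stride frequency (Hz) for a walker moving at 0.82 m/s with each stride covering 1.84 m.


f = v / stride_length
f = 0.82 / 1.84
f = 0.4457


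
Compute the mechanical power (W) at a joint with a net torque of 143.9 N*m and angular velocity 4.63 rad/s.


P = M * omega
P = 143.9 * 4.63
P = 666.2570


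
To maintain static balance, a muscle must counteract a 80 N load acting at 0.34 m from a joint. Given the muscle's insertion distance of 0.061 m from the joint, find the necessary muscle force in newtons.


F_muscle = W * d_load / d_muscle
F_muscle = 80 * 0.34 / 0.061
Numerator = 27.2000
F_muscle = 445.9016


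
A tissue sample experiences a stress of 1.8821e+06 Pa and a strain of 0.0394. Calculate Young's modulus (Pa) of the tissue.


E = stress / strain
E = 1.8821e+06 / 0.0394
E = 4.7769e+07


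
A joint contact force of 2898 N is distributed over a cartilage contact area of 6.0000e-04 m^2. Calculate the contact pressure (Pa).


P = F / A
P = 2898 / 6.0000e-04
P = 4.8300e+06


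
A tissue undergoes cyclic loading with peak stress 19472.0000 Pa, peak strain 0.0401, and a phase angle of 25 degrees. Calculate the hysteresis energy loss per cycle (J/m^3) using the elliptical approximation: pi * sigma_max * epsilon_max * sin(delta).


E_loss = pi * sigma_max * epsilon_max * sin(delta)
delta = 25 deg = 0.4363 rad
sin(delta) = 0.4226
E_loss = pi * 19472.0000 * 0.0401 * 0.4226
E_loss = 1036.6999


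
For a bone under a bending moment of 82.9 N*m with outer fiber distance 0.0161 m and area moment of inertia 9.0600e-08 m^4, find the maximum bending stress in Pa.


sigma = M * c / I
sigma = 82.9 * 0.0161 / 9.0600e-08
M * c = 1.3347
sigma = 1.4732e+07


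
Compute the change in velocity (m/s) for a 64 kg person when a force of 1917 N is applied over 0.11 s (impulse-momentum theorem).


J = F * dt = 1917 * 0.11 = 210.8700 N*s
delta_v = J / m
delta_v = 210.8700 / 64
delta_v = 3.2948


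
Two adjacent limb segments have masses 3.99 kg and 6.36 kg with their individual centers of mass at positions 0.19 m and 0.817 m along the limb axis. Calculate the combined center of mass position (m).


COM = (m1*x1 + m2*x2) / (m1 + m2)
COM = (3.99*0.19 + 6.36*0.817) / (3.99 + 6.36)
Numerator = 5.9542
Denominator = 10.3500
COM = 0.5753


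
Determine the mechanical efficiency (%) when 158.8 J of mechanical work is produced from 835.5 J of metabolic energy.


eta = (W_mech / E_meta) * 100
eta = (158.8 / 835.5) * 100
ratio = 0.1901
eta = 19.0066


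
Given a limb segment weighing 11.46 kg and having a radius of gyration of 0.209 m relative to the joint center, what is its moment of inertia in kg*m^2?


I = m * k^2
I = 11.46 * 0.209^2
k^2 = 0.0437
I = 0.5006


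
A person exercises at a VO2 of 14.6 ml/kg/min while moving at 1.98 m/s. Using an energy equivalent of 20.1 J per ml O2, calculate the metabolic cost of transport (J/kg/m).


Power per kg = VO2 * 20.1 / 60
Power per kg = 14.6 * 20.1 / 60 = 4.8910 W/kg
Cost = power_per_kg / speed
Cost = 4.8910 / 1.98
Cost = 2.4702


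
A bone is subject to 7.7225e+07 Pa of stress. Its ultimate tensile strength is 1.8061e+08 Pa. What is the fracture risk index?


FRI = applied / ultimate
FRI = 7.7225e+07 / 1.8061e+08
FRI = 0.4276


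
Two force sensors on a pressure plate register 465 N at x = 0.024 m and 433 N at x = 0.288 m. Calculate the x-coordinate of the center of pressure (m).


COP_x = (F1*x1 + F2*x2) / (F1 + F2)
COP_x = (465*0.024 + 433*0.288) / (465 + 433)
Numerator = 135.8640
Denominator = 898
COP_x = 0.1513


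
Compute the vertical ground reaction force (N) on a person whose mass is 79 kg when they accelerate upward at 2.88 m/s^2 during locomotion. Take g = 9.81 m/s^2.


GRF = m * (g + a)
GRF = 79 * (9.81 + 2.88)
GRF = 79 * 12.6900
GRF = 1002.5100


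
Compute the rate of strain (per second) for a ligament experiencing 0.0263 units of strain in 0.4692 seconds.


strain_rate = delta_strain / delta_t
strain_rate = 0.0263 / 0.4692
strain_rate = 0.0561


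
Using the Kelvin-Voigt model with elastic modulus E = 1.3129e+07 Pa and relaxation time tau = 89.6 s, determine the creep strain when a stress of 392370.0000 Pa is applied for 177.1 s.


epsilon(t) = (sigma/E) * (1 - exp(-t/tau))
sigma/E = 392370.0000 / 1.3129e+07 = 0.0299
exp(-t/tau) = exp(-177.1 / 89.6) = 0.1385
epsilon = 0.0299 * (1 - 0.1385)
epsilon = 0.0257


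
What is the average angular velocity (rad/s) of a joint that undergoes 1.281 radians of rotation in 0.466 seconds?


omega = delta_theta / delta_t
omega = 1.281 / 0.466
omega = 2.7489


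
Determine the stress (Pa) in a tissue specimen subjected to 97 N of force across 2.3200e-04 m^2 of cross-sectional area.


stress = F / A
stress = 97 / 2.3200e-04
stress = 418103.4483


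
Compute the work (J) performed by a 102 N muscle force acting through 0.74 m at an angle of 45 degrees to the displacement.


W = F * d * cos(theta)
theta = 45 deg = 0.7854 rad
cos(theta) = 0.7071
W = 102 * 0.74 * 0.7071
W = 53.3724


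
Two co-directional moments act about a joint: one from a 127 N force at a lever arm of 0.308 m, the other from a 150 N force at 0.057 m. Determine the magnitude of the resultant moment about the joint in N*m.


M = F1 * d1 + F2 * d2
M = 127 * 0.308 + 150 * 0.057
M = 39.1160 + 8.5500
M = 47.6660


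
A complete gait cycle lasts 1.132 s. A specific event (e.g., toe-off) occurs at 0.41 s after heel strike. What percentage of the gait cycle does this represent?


pct = (event_time / cycle_time) * 100
pct = (0.41 / 1.132) * 100
ratio = 0.3622
pct = 36.2191


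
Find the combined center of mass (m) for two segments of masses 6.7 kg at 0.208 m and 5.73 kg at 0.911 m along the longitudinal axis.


COM = (m1*x1 + m2*x2) / (m1 + m2)
COM = (6.7*0.208 + 5.73*0.911) / (6.7 + 5.73)
Numerator = 6.6136
Denominator = 12.4300
COM = 0.5321


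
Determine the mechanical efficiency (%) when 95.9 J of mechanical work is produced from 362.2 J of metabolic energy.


eta = (W_mech / E_meta) * 100
eta = (95.9 / 362.2) * 100
ratio = 0.2648
eta = 26.4771


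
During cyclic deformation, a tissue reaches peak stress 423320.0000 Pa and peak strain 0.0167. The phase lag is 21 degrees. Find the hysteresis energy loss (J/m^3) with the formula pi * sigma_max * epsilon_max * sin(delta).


E_loss = pi * sigma_max * epsilon_max * sin(delta)
delta = 21 deg = 0.3665 rad
sin(delta) = 0.3584
E_loss = pi * 423320.0000 * 0.0167 * 0.3584
E_loss = 7959.1061


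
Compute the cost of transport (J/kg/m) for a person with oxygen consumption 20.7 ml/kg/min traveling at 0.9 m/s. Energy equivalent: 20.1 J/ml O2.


Power per kg = VO2 * 20.1 / 60
Power per kg = 20.7 * 20.1 / 60 = 6.9345 W/kg
Cost = power_per_kg / speed
Cost = 6.9345 / 0.9
Cost = 7.7050


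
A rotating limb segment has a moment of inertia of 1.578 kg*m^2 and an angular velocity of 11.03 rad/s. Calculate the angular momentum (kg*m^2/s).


L = I * omega
L = 1.578 * 11.03
L = 17.4053


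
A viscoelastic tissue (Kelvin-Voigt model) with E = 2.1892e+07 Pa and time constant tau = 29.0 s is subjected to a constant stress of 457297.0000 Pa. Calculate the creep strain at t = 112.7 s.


epsilon(t) = (sigma/E) * (1 - exp(-t/tau))
sigma/E = 457297.0000 / 2.1892e+07 = 0.0209
exp(-t/tau) = exp(-112.7 / 29.0) = 0.0205
epsilon = 0.0209 * (1 - 0.0205)
epsilon = 0.0205


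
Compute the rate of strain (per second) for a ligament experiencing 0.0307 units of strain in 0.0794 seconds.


strain_rate = delta_strain / delta_t
strain_rate = 0.0307 / 0.0794
strain_rate = 0.3866


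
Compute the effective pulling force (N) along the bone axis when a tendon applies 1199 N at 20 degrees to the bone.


F_eff = F_tendon * cos(theta)
theta = 20 deg = 0.3491 rad
cos(theta) = 0.9397
F_eff = 1199 * 0.9397
F_eff = 1126.6915


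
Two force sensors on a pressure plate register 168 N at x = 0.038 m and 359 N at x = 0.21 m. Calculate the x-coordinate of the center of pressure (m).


COP_x = (F1*x1 + F2*x2) / (F1 + F2)
COP_x = (168*0.038 + 359*0.21) / (168 + 359)
Numerator = 81.7740
Denominator = 527
COP_x = 0.1552


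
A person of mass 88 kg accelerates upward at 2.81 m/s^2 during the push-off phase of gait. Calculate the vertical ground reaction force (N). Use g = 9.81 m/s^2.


GRF = m * (g + a)
GRF = 88 * (9.81 + 2.81)
GRF = 88 * 12.6200
GRF = 1110.5600


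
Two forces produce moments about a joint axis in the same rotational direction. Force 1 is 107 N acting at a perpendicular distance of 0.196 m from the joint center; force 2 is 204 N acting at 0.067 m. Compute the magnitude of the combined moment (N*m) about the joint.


M = F1 * d1 + F2 * d2
M = 107 * 0.196 + 204 * 0.067
M = 20.9720 + 13.6680
M = 34.6400


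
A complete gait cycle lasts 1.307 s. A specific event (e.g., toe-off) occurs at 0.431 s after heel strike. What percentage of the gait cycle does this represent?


pct = (event_time / cycle_time) * 100
pct = (0.431 / 1.307) * 100
ratio = 0.3298
pct = 32.9763


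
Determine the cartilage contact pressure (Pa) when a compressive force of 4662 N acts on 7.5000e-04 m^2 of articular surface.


P = F / A
P = 4662 / 7.5000e-04
P = 6.2160e+06


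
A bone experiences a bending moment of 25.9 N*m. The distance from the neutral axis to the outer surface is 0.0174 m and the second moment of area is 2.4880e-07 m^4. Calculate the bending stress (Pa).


sigma = M * c / I
sigma = 25.9 * 0.0174 / 2.4880e-07
M * c = 0.4507
sigma = 1.8113e+06


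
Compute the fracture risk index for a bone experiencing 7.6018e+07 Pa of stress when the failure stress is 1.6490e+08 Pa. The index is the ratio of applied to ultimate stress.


FRI = applied / ultimate
FRI = 7.6018e+07 / 1.6490e+08
FRI = 0.4610


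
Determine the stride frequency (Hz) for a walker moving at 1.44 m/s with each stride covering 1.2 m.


f = v / stride_length
f = 1.44 / 1.2
f = 1.2000


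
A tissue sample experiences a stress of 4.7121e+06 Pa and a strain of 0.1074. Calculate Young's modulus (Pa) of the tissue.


E = stress / strain
E = 4.7121e+06 / 0.1074
E = 4.3874e+07


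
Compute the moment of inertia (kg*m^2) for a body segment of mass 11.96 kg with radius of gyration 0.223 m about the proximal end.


I = m * k^2
I = 11.96 * 0.223^2
k^2 = 0.0497
I = 0.5948


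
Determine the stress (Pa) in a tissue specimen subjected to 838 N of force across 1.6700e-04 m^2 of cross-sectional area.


stress = F / A
stress = 838 / 1.6700e-04
stress = 5.0180e+06


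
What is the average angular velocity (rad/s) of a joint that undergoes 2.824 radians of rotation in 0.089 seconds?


omega = delta_theta / delta_t
omega = 2.824 / 0.089
omega = 31.7303


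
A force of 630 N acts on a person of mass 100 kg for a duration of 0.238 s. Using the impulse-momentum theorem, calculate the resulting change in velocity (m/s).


J = F * dt = 630 * 0.238 = 149.9400 N*s
delta_v = J / m
delta_v = 149.9400 / 100
delta_v = 1.4994


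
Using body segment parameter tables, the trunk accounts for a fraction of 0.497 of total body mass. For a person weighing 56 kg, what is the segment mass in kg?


m_segment = body_mass * fraction
m_segment = 56 * 0.497
m_segment = 27.8320


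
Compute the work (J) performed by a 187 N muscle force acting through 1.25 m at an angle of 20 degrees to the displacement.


W = F * d * cos(theta)
theta = 20 deg = 0.3491 rad
cos(theta) = 0.9397
W = 187 * 1.25 * 0.9397
W = 219.6532


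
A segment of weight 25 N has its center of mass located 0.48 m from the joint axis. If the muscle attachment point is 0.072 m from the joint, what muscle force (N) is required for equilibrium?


F_muscle = W * d_load / d_muscle
F_muscle = 25 * 0.48 / 0.072
Numerator = 12.0000
F_muscle = 166.6667


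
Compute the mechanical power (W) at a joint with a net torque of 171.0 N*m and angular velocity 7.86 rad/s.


P = M * omega
P = 171.0 * 7.86
P = 1344.0600


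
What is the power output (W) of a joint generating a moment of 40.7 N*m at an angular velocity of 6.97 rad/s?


P = M * omega
P = 40.7 * 6.97
P = 283.6790


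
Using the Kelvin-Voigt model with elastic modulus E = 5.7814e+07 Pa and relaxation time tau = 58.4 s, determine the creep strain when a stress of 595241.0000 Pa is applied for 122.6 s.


epsilon(t) = (sigma/E) * (1 - exp(-t/tau))
sigma/E = 595241.0000 / 5.7814e+07 = 0.0103
exp(-t/tau) = exp(-122.6 / 58.4) = 0.1225
epsilon = 0.0103 * (1 - 0.1225)
epsilon = 0.0090


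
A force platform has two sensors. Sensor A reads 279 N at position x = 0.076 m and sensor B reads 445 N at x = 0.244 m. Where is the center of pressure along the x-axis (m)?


COP_x = (F1*x1 + F2*x2) / (F1 + F2)
COP_x = (279*0.076 + 445*0.244) / (279 + 445)
Numerator = 129.7840
Denominator = 724
COP_x = 0.1793


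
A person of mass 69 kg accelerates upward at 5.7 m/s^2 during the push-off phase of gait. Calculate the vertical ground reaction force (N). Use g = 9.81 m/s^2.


GRF = m * (g + a)
GRF = 69 * (9.81 + 5.7)
GRF = 69 * 15.5100
GRF = 1070.1900


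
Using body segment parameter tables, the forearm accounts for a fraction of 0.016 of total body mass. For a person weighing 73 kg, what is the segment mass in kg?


m_segment = body_mass * fraction
m_segment = 73 * 0.016
m_segment = 1.1680


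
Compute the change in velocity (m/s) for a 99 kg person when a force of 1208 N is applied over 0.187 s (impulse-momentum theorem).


J = F * dt = 1208 * 0.187 = 225.8960 N*s
delta_v = J / m
delta_v = 225.8960 / 99
delta_v = 2.2818


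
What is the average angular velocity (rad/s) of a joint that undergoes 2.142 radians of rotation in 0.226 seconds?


omega = delta_theta / delta_t
omega = 2.142 / 0.226
omega = 9.4779


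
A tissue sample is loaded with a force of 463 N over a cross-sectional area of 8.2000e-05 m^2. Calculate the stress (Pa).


stress = F / A
stress = 463 / 8.2000e-05
stress = 5.6463e+06


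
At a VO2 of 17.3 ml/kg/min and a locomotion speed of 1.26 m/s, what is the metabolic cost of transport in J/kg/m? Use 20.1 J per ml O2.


Power per kg = VO2 * 20.1 / 60
Power per kg = 17.3 * 20.1 / 60 = 5.7955 W/kg
Cost = power_per_kg / speed
Cost = 5.7955 / 1.26
Cost = 4.5996


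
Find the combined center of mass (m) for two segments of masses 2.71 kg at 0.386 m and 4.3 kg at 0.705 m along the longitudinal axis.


COM = (m1*x1 + m2*x2) / (m1 + m2)
COM = (2.71*0.386 + 4.3*0.705) / (2.71 + 4.3)
Numerator = 4.0776
Denominator = 7.0100
COM = 0.5817


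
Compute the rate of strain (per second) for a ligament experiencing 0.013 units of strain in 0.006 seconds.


strain_rate = delta_strain / delta_t
strain_rate = 0.013 / 0.006
strain_rate = 2.1667


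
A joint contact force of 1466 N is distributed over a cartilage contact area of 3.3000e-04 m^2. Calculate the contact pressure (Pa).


P = F / A
P = 1466 / 3.3000e-04
P = 4.4424e+06


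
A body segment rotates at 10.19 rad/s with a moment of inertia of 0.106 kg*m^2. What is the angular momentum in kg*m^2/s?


L = I * omega
L = 0.106 * 10.19
L = 1.0801


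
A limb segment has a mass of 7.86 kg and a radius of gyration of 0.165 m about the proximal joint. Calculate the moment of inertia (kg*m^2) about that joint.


I = m * k^2
I = 7.86 * 0.165^2
k^2 = 0.0272
I = 0.2140


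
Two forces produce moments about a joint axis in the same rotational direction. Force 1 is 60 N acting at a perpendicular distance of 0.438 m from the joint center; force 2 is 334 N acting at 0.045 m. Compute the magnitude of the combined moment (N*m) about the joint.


M = F1 * d1 + F2 * d2
M = 60 * 0.438 + 334 * 0.045
M = 26.2800 + 15.0300
M = 41.3100


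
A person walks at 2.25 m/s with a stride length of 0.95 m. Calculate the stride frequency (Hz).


f = v / stride_length
f = 2.25 / 0.95
f = 2.3684


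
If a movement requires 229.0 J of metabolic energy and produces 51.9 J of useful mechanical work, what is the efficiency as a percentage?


eta = (W_mech / E_meta) * 100
eta = (51.9 / 229.0) * 100
ratio = 0.2266
eta = 22.6638


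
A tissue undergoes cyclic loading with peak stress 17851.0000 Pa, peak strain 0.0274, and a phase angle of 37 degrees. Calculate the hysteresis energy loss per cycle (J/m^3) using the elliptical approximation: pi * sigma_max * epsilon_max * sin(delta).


E_loss = pi * sigma_max * epsilon_max * sin(delta)
delta = 37 deg = 0.6458 rad
sin(delta) = 0.6018
E_loss = pi * 17851.0000 * 0.0274 * 0.6018
E_loss = 924.7536


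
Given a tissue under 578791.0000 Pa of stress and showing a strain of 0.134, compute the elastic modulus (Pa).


E = stress / strain
E = 578791.0000 / 0.134
E = 4.3193e+06


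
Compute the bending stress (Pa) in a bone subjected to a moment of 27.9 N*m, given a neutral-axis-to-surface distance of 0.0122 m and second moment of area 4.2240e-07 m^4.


sigma = M * c / I
sigma = 27.9 * 0.0122 / 4.2240e-07
M * c = 0.3404
sigma = 805823.8636


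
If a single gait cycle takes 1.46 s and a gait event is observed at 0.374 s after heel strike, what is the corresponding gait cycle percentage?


pct = (event_time / cycle_time) * 100
pct = (0.374 / 1.46) * 100
ratio = 0.2562
pct = 25.6164


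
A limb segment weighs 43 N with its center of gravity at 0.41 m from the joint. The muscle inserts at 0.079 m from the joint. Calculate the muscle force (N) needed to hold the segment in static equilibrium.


F_muscle = W * d_load / d_muscle
F_muscle = 43 * 0.41 / 0.079
Numerator = 17.6300
F_muscle = 223.1646


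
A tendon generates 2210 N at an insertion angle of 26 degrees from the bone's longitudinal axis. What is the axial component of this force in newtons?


F_eff = F_tendon * cos(theta)
theta = 26 deg = 0.4538 rad
cos(theta) = 0.8988
F_eff = 2210 * 0.8988
F_eff = 1986.3348


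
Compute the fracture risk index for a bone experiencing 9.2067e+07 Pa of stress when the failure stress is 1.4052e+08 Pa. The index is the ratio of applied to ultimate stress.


FRI = applied / ultimate
FRI = 9.2067e+07 / 1.4052e+08
FRI = 0.6552


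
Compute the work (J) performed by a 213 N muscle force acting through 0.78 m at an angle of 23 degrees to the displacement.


W = F * d * cos(theta)
theta = 23 deg = 0.4014 rad
cos(theta) = 0.9205
W = 213 * 0.78 * 0.9205
W = 152.9327


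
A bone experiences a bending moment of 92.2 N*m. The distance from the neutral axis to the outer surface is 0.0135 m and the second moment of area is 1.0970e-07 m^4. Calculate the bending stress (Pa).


sigma = M * c / I
sigma = 92.2 * 0.0135 / 1.0970e-07
M * c = 1.2447
sigma = 1.1346e+07


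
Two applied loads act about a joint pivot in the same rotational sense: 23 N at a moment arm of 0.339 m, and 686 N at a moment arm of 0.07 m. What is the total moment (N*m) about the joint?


M = F1 * d1 + F2 * d2
M = 23 * 0.339 + 686 * 0.07
M = 7.7970 + 48.0200
M = 55.8170


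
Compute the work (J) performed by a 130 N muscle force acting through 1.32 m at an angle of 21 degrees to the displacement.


W = F * d * cos(theta)
theta = 21 deg = 0.3665 rad
cos(theta) = 0.9336
W = 130 * 1.32 * 0.9336
W = 160.2024


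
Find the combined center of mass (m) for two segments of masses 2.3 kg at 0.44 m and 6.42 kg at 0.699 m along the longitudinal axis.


COM = (m1*x1 + m2*x2) / (m1 + m2)
COM = (2.3*0.44 + 6.42*0.699) / (2.3 + 6.42)
Numerator = 5.4996
Denominator = 8.7200
COM = 0.6307


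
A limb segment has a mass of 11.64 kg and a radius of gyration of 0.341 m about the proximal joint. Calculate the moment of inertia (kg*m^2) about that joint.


I = m * k^2
I = 11.64 * 0.341^2
k^2 = 0.1163
I = 1.3535


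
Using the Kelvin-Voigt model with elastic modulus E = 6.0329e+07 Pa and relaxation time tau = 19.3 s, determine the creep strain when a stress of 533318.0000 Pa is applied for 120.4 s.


epsilon(t) = (sigma/E) * (1 - exp(-t/tau))
sigma/E = 533318.0000 / 6.0329e+07 = 0.0088
exp(-t/tau) = exp(-120.4 / 19.3) = 0.0020
epsilon = 0.0088 * (1 - 0.0020)
epsilon = 0.0088


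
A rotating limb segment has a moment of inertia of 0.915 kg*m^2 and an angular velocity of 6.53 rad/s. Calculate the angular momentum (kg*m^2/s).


L = I * omega
L = 0.915 * 6.53
L = 5.9750


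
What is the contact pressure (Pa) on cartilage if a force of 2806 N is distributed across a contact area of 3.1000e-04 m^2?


P = F / A
P = 2806 / 3.1000e-04
P = 9.0516e+06


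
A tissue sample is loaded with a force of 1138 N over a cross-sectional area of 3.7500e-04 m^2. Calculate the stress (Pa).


stress = F / A
stress = 1138 / 3.7500e-04
stress = 3.0347e+06


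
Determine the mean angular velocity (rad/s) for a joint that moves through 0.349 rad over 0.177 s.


omega = delta_theta / delta_t
omega = 0.349 / 0.177
omega = 1.9718


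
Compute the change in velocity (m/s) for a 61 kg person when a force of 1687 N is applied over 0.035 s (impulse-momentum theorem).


J = F * dt = 1687 * 0.035 = 59.0450 N*s
delta_v = J / m
delta_v = 59.0450 / 61
delta_v = 0.9680


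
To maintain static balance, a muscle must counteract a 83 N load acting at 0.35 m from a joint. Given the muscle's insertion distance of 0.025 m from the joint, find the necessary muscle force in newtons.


F_muscle = W * d_load / d_muscle
F_muscle = 83 * 0.35 / 0.025
Numerator = 29.0500
F_muscle = 1162.0000


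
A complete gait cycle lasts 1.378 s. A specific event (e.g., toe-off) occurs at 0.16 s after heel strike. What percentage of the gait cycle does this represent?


pct = (event_time / cycle_time) * 100
pct = (0.16 / 1.378) * 100
ratio = 0.1161
pct = 11.6110


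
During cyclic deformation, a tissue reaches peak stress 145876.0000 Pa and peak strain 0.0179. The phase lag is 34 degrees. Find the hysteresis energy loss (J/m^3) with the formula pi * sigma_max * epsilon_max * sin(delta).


E_loss = pi * sigma_max * epsilon_max * sin(delta)
delta = 34 deg = 0.5934 rad
sin(delta) = 0.5592
E_loss = pi * 145876.0000 * 0.0179 * 0.5592
E_loss = 4587.2077


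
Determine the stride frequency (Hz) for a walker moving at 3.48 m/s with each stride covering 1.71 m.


f = v / stride_length
f = 3.48 / 1.71
f = 2.0351


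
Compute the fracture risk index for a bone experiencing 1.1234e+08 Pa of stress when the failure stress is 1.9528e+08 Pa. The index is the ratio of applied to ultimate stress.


FRI = applied / ultimate
FRI = 1.1234e+08 / 1.9528e+08
FRI = 0.5753


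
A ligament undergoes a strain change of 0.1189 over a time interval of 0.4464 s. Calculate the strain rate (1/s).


strain_rate = delta_strain / delta_t
strain_rate = 0.1189 / 0.4464
strain_rate = 0.2664


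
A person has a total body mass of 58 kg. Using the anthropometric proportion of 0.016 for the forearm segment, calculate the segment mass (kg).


m_segment = body_mass * fraction
m_segment = 58 * 0.016
m_segment = 0.9280


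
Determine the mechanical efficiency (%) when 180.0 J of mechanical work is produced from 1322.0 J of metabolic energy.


eta = (W_mech / E_meta) * 100
eta = (180.0 / 1322.0) * 100
ratio = 0.1362
eta = 13.6157


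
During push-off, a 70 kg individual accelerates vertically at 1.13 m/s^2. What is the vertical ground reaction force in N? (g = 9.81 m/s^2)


GRF = m * (g + a)
GRF = 70 * (9.81 + 1.13)
GRF = 70 * 10.9400
GRF = 765.8000


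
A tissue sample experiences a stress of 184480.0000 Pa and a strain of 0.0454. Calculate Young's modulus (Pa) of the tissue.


E = stress / strain
E = 184480.0000 / 0.0454
E = 4.0634e+06


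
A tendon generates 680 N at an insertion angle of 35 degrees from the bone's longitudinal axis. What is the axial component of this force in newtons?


F_eff = F_tendon * cos(theta)
theta = 35 deg = 0.6109 rad
cos(theta) = 0.8192
F_eff = 680 * 0.8192
F_eff = 557.0234


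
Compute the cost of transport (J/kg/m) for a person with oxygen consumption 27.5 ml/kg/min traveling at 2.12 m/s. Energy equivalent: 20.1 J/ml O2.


Power per kg = VO2 * 20.1 / 60
Power per kg = 27.5 * 20.1 / 60 = 9.2125 W/kg
Cost = power_per_kg / speed
Cost = 9.2125 / 2.12
Cost = 4.3455


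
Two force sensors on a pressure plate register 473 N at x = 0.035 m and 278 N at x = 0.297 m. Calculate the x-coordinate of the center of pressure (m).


COP_x = (F1*x1 + F2*x2) / (F1 + F2)
COP_x = (473*0.035 + 278*0.297) / (473 + 278)
Numerator = 99.1210
Denominator = 751
COP_x = 0.1320


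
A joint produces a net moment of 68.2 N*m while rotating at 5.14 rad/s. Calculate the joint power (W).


P = M * omega
P = 68.2 * 5.14
P = 350.5480


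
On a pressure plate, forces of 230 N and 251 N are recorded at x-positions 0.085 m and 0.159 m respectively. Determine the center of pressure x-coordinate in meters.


COP_x = (F1*x1 + F2*x2) / (F1 + F2)
COP_x = (230*0.085 + 251*0.159) / (230 + 251)
Numerator = 59.4590
Denominator = 481
COP_x = 0.1236


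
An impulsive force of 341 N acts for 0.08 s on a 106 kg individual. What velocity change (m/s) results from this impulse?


J = F * dt = 341 * 0.08 = 27.2800 N*s
delta_v = J / m
delta_v = 27.2800 / 106
delta_v = 0.2574


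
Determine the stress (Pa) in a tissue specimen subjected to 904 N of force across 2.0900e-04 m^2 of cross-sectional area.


stress = F / A
stress = 904 / 2.0900e-04
stress = 4.3254e+06


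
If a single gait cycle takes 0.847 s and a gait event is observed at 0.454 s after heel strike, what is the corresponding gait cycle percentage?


pct = (event_time / cycle_time) * 100
pct = (0.454 / 0.847) * 100
ratio = 0.5360
pct = 53.6009


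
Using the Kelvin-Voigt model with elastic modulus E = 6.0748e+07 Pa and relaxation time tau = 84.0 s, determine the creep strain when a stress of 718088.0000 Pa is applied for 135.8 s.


epsilon(t) = (sigma/E) * (1 - exp(-t/tau))
sigma/E = 718088.0000 / 6.0748e+07 = 0.0118
exp(-t/tau) = exp(-135.8 / 84.0) = 0.1986
epsilon = 0.0118 * (1 - 0.1986)
epsilon = 0.0095


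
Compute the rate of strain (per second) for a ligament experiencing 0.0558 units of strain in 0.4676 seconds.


strain_rate = delta_strain / delta_t
strain_rate = 0.0558 / 0.4676
strain_rate = 0.1193


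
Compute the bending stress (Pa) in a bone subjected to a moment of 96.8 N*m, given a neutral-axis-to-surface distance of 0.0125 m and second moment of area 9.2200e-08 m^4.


sigma = M * c / I
sigma = 96.8 * 0.0125 / 9.2200e-08
M * c = 1.2100
sigma = 1.3124e+07


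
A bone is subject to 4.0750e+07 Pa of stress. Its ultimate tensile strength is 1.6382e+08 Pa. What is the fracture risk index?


FRI = applied / ultimate
FRI = 4.0750e+07 / 1.6382e+08
FRI = 0.2487


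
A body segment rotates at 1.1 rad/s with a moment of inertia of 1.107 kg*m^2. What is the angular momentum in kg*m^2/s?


L = I * omega
L = 1.107 * 1.1
L = 1.2177


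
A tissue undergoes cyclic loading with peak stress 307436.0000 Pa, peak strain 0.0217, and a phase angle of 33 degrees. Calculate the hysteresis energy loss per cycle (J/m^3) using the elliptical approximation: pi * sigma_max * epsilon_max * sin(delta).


E_loss = pi * sigma_max * epsilon_max * sin(delta)
delta = 33 deg = 0.5760 rad
sin(delta) = 0.5446
E_loss = pi * 307436.0000 * 0.0217 * 0.5446
E_loss = 11414.9258


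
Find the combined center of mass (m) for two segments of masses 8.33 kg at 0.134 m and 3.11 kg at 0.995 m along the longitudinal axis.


COM = (m1*x1 + m2*x2) / (m1 + m2)
COM = (8.33*0.134 + 3.11*0.995) / (8.33 + 3.11)
Numerator = 4.2107
Denominator = 11.4400
COM = 0.3681


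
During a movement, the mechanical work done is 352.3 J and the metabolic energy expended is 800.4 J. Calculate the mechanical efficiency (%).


eta = (W_mech / E_meta) * 100
eta = (352.3 / 800.4) * 100
ratio = 0.4402
eta = 44.0155


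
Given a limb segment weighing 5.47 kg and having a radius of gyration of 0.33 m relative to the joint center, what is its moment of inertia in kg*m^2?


I = m * k^2
I = 5.47 * 0.33^2
k^2 = 0.1089
I = 0.5957


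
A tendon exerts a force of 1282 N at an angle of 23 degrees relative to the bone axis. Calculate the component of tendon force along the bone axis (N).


F_eff = F_tendon * cos(theta)
theta = 23 deg = 0.4014 rad
cos(theta) = 0.9205
F_eff = 1282 * 0.9205
F_eff = 1180.0872


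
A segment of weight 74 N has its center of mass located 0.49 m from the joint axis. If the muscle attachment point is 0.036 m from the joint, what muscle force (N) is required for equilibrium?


F_muscle = W * d_load / d_muscle
F_muscle = 74 * 0.49 / 0.036
Numerator = 36.2600
F_muscle = 1007.2222


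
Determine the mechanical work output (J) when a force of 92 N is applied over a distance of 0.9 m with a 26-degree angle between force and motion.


W = F * d * cos(theta)
theta = 26 deg = 0.4538 rad
cos(theta) = 0.8988
W = 92 * 0.9 * 0.8988
W = 74.4201


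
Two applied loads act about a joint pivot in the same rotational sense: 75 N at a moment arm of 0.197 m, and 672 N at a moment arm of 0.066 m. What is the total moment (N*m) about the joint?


M = F1 * d1 + F2 * d2
M = 75 * 0.197 + 672 * 0.066
M = 14.7750 + 44.3520
M = 59.1270


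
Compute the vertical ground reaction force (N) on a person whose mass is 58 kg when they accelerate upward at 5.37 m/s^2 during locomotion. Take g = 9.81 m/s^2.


GRF = m * (g + a)
GRF = 58 * (9.81 + 5.37)
GRF = 58 * 15.1800
GRF = 880.4400


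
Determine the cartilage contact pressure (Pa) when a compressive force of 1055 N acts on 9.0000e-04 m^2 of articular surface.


P = F / A
P = 1055 / 9.0000e-04
P = 1.1722e+06


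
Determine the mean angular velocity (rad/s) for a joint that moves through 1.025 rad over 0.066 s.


omega = delta_theta / delta_t
omega = 1.025 / 0.066
omega = 15.5303


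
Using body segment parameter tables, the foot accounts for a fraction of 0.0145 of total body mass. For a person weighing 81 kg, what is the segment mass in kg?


m_segment = body_mass * fraction
m_segment = 81 * 0.0145
m_segment = 1.1745


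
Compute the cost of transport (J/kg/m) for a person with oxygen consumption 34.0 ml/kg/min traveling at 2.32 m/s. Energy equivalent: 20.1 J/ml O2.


Power per kg = VO2 * 20.1 / 60
Power per kg = 34.0 * 20.1 / 60 = 11.3900 W/kg
Cost = power_per_kg / speed
Cost = 11.3900 / 2.32
Cost = 4.9095


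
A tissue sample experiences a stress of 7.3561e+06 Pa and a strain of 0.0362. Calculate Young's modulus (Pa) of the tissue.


E = stress / strain
E = 7.3561e+06 / 0.0362
E = 2.0321e+08


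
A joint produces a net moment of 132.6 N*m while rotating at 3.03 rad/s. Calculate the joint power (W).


P = M * omega
P = 132.6 * 3.03
P = 401.7780


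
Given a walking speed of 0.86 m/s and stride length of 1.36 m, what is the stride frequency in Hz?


f = v / stride_length
f = 0.86 / 1.36
f = 0.6324


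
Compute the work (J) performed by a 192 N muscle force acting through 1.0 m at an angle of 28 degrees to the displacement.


W = F * d * cos(theta)
theta = 28 deg = 0.4887 rad
cos(theta) = 0.8829
W = 192 * 1.0 * 0.8829
W = 169.5259


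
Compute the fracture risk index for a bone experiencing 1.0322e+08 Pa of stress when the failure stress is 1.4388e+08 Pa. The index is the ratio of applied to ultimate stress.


FRI = applied / ultimate
FRI = 1.0322e+08 / 1.4388e+08
FRI = 0.7174


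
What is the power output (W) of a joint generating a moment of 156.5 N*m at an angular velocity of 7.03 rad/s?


P = M * omega
P = 156.5 * 7.03
P = 1100.1950


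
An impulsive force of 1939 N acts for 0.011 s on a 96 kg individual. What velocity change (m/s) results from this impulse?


J = F * dt = 1939 * 0.011 = 21.3290 N*s
delta_v = J / m
delta_v = 21.3290 / 96
delta_v = 0.2222


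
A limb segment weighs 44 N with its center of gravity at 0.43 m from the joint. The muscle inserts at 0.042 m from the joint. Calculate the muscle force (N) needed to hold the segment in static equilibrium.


F_muscle = W * d_load / d_muscle
F_muscle = 44 * 0.43 / 0.042
Numerator = 18.9200
F_muscle = 450.4762
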